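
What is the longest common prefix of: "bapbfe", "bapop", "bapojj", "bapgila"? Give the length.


Words: bapbfe, bapop, bapojj, bapgila
  Position 0: all 'b' => match
  Position 1: all 'a' => match
  Position 2: all 'p' => match
  Position 3: ('b', 'o', 'o', 'g') => mismatch, stop
LCP = "bap" (length 3)

3


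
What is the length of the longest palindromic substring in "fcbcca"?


Input: "fcbcca"
Checking substrings for palindromes:
  [1:4] "cbc" (len 3) => palindrome
  [3:5] "cc" (len 2) => palindrome
Longest palindromic substring: "cbc" with length 3

3


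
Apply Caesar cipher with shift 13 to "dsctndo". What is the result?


Caesar cipher: shift "dsctndo" by 13
  'd' (pos 3) + 13 = pos 16 = 'q'
  's' (pos 18) + 13 = pos 5 = 'f'
  'c' (pos 2) + 13 = pos 15 = 'p'
  't' (pos 19) + 13 = pos 6 = 'g'
  'n' (pos 13) + 13 = pos 0 = 'a'
  'd' (pos 3) + 13 = pos 16 = 'q'
  'o' (pos 14) + 13 = pos 1 = 'b'
Result: qfpgaqb

qfpgaqb


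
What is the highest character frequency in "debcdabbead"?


Input: debcdabbead
Character counts:
  'a': 2
  'b': 3
  'c': 1
  'd': 3
  'e': 2
Maximum frequency: 3

3


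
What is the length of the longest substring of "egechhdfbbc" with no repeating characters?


Input: "egechhdfbbc"
Sliding window (track last position of each char):
  Position 0 ('e'): window [0,0] length 1 -- new best
  Position 1 ('g'): window [0,1] length 2 -- new best
  Position 2 ('e'): repeat (last at 0), move window start to 1
  Position 2 ('e'): window [1,2] length 2
  Position 3 ('c'): window [1,3] length 3 -- new best
  Position 4 ('h'): window [1,4] length 4 -- new best
  Position 5 ('h'): repeat (last at 4), move window start to 5
  Position 5 ('h'): window [5,5] length 1
  Position 6 ('d'): window [5,6] length 2
  Position 7 ('f'): window [5,7] length 3
  Position 8 ('b'): window [5,8] length 4
  Position 9 ('b'): repeat (last at 8), move window start to 9
  Position 9 ('b'): window [9,9] length 1
  Position 10 ('c'): window [9,10] length 2
Longest substring with no repeats: "gech" with length 4

4


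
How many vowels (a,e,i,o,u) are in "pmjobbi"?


Input: pmjobbi
Checking each character:
  'p' at position 0: consonant
  'm' at position 1: consonant
  'j' at position 2: consonant
  'o' at position 3: vowel (running total: 1)
  'b' at position 4: consonant
  'b' at position 5: consonant
  'i' at position 6: vowel (running total: 2)
Total vowels: 2

2


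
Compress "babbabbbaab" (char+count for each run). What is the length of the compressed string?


Input: babbabbbaab
Runs:
  'b' x 1 => "b1"
  'a' x 1 => "a1"
  'b' x 2 => "b2"
  'a' x 1 => "a1"
  'b' x 3 => "b3"
  'a' x 2 => "a2"
  'b' x 1 => "b1"
Compressed: "b1a1b2a1b3a2b1"
Compressed length: 14

14


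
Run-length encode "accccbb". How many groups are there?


Input: accccbb
Scanning for consecutive runs:
  Group 1: 'a' x 1 (positions 0-0)
  Group 2: 'c' x 4 (positions 1-4)
  Group 3: 'b' x 2 (positions 5-6)
Total groups: 3

3


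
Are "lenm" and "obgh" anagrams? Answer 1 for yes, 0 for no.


Strings: "lenm", "obgh"
Sorted first:  elmn
Sorted second: bgho
Differ at position 0: 'e' vs 'b' => not anagrams

0


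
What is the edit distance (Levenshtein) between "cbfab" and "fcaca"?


Computing edit distance: "cbfab" -> "fcaca"
DP table:
           f    c    a    c    a
      0    1    2    3    4    5
  c   1    1    1    2    3    4
  b   2    2    2    2    3    4
  f   3    2    3    3    3    4
  a   4    3    3    3    4    3
  b   5    4    4    4    4    4
Edit distance = dp[5][5] = 4

4


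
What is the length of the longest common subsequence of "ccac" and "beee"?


LCS of "ccac" and "beee"
DP table:
           b    e    e    e
      0    0    0    0    0
  c   0    0    0    0    0
  c   0    0    0    0    0
  a   0    0    0    0    0
  c   0    0    0    0    0
LCS length = dp[4][4] = 0

0


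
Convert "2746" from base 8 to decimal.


Input: "2746" in base 8
Positional expansion:
  Digit '2' (value 2) x 8^3 = 1024
  Digit '7' (value 7) x 8^2 = 448
  Digit '4' (value 4) x 8^1 = 32
  Digit '6' (value 6) x 8^0 = 6
Sum = 1510

1510


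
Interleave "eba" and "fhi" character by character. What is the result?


Interleaving "eba" and "fhi":
  Position 0: 'e' from first, 'f' from second => "ef"
  Position 1: 'b' from first, 'h' from second => "bh"
  Position 2: 'a' from first, 'i' from second => "ai"
Result: efbhai

efbhai


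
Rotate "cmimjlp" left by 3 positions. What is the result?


Input: "cmimjlp", rotate left by 3
First 3 characters: "cmi"
Remaining characters: "mjlp"
Concatenate remaining + first: "mjlp" + "cmi" = "mjlpcmi"

mjlpcmi


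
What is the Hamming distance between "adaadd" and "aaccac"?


Comparing "adaadd" and "aaccac" position by position:
  Position 0: 'a' vs 'a' => same
  Position 1: 'd' vs 'a' => differ
  Position 2: 'a' vs 'c' => differ
  Position 3: 'a' vs 'c' => differ
  Position 4: 'd' vs 'a' => differ
  Position 5: 'd' vs 'c' => differ
Total differences (Hamming distance): 5

5


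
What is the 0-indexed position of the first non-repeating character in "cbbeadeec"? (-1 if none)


Input: cbbeadeec
Character frequencies:
  'a': 1
  'b': 2
  'c': 2
  'd': 1
  'e': 3
Scanning left to right for freq == 1:
  Position 0 ('c'): freq=2, skip
  Position 1 ('b'): freq=2, skip
  Position 2 ('b'): freq=2, skip
  Position 3 ('e'): freq=3, skip
  Position 4 ('a'): unique! => answer = 4

4


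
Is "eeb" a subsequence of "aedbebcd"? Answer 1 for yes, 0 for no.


Check if "eeb" is a subsequence of "aedbebcd"
Greedy scan:
  Position 0 ('a'): no match needed
  Position 1 ('e'): matches sub[0] = 'e'
  Position 2 ('d'): no match needed
  Position 3 ('b'): no match needed
  Position 4 ('e'): matches sub[1] = 'e'
  Position 5 ('b'): matches sub[2] = 'b'
  Position 6 ('c'): no match needed
  Position 7 ('d'): no match needed
All 3 characters matched => is a subsequence

1


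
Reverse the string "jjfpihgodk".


Input: jjfpihgodk
Reading characters right to left:
  Position 9: 'k'
  Position 8: 'd'
  Position 7: 'o'
  Position 6: 'g'
  Position 5: 'h'
  Position 4: 'i'
  Position 3: 'p'
  Position 2: 'f'
  Position 1: 'j'
  Position 0: 'j'
Reversed: kdoghipfjj

kdoghipfjj


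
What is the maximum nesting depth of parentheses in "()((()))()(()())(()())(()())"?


Input: "()((()))()(()())(()())(()())"
Tracking depth:
  Position 0 '(': depth becomes 1
  Position 1 ')': depth becomes 0
  Position 2 '(': depth becomes 1
  Position 3 '(': depth becomes 2
  Position 4 '(': depth becomes 3
  Position 5 ')': depth becomes 2
  Position 6 ')': depth becomes 1
  Position 7 ')': depth becomes 0
  Position 8 '(': depth becomes 1
  Position 9 ')': depth becomes 0
  Position 10 '(': depth becomes 1
  Position 11 '(': depth becomes 2
  Position 12 ')': depth becomes 1
  Position 13 '(': depth becomes 2
  Position 14 ')': depth becomes 1
  Position 15 ')': depth becomes 0
  Position 16 '(': depth becomes 1
  Position 17 '(': depth becomes 2
  Position 18 ')': depth becomes 1
  Position 19 '(': depth becomes 2
  Position 20 ')': depth becomes 1
  Position 21 ')': depth becomes 0
  Position 22 '(': depth becomes 1
  Position 23 '(': depth becomes 2
  Position 24 ')': depth becomes 1
  Position 25 '(': depth becomes 2
  Position 26 ')': depth becomes 1
  Position 27 ')': depth becomes 0
Maximum depth reached: 3

3


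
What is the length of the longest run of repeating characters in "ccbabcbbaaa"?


Input: "ccbabcbbaaa"
Scanning for longest run:
  Position 1 ('c'): continues run of 'c', length=2
  Position 2 ('b'): new char, reset run to 1
  Position 3 ('a'): new char, reset run to 1
  Position 4 ('b'): new char, reset run to 1
  Position 5 ('c'): new char, reset run to 1
  Position 6 ('b'): new char, reset run to 1
  Position 7 ('b'): continues run of 'b', length=2
  Position 8 ('a'): new char, reset run to 1
  Position 9 ('a'): continues run of 'a', length=2
  Position 10 ('a'): continues run of 'a', length=3
Longest run: 'a' with length 3

3


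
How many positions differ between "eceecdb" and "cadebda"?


Comparing "eceecdb" and "cadebda" position by position:
  Position 0: 'e' vs 'c' => DIFFER
  Position 1: 'c' vs 'a' => DIFFER
  Position 2: 'e' vs 'd' => DIFFER
  Position 3: 'e' vs 'e' => same
  Position 4: 'c' vs 'b' => DIFFER
  Position 5: 'd' vs 'd' => same
  Position 6: 'b' vs 'a' => DIFFER
Positions that differ: 5

5


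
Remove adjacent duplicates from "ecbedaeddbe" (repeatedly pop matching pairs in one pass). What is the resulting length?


Input: ecbedaeddbe
Stack-based adjacent duplicate removal:
  Read 'e': push. Stack: e
  Read 'c': push. Stack: ec
  Read 'b': push. Stack: ecb
  Read 'e': push. Stack: ecbe
  Read 'd': push. Stack: ecbed
  Read 'a': push. Stack: ecbeda
  Read 'e': push. Stack: ecbedae
  Read 'd': push. Stack: ecbedaed
  Read 'd': matches stack top 'd' => pop. Stack: ecbedae
  Read 'b': push. Stack: ecbedaeb
  Read 'e': push. Stack: ecbedaebe
Final stack: "ecbedaebe" (length 9)

9


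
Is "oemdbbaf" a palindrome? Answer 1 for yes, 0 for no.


Input: oemdbbaf
Reversed: fabbdmeo
  Compare pos 0 ('o') with pos 7 ('f'): MISMATCH
  Compare pos 1 ('e') with pos 6 ('a'): MISMATCH
  Compare pos 2 ('m') with pos 5 ('b'): MISMATCH
  Compare pos 3 ('d') with pos 4 ('b'): MISMATCH
Result: not a palindrome

0


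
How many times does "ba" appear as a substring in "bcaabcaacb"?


Searching for "ba" in "bcaabcaacb"
Scanning each position:
  Position 0: "bc" => no
  Position 1: "ca" => no
  Position 2: "aa" => no
  Position 3: "ab" => no
  Position 4: "bc" => no
  Position 5: "ca" => no
  Position 6: "aa" => no
  Position 7: "ac" => no
  Position 8: "cb" => no
Total occurrences: 0

0


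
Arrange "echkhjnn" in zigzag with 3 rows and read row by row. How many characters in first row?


Zigzag "echkhjnn" into 3 rows:
Placing characters:
  'e' => row 0
  'c' => row 1
  'h' => row 2
  'k' => row 1
  'h' => row 0
  'j' => row 1
  'n' => row 2
  'n' => row 1
Rows:
  Row 0: "eh"
  Row 1: "ckjn"
  Row 2: "hn"
First row length: 2

2


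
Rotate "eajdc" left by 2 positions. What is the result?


Input: "eajdc", rotate left by 2
First 2 characters: "ea"
Remaining characters: "jdc"
Concatenate remaining + first: "jdc" + "ea" = "jdcea"

jdcea


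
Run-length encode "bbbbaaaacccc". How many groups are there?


Input: bbbbaaaacccc
Scanning for consecutive runs:
  Group 1: 'b' x 4 (positions 0-3)
  Group 2: 'a' x 4 (positions 4-7)
  Group 3: 'c' x 4 (positions 8-11)
Total groups: 3

3


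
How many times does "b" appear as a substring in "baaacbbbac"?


Searching for "b" in "baaacbbbac"
Scanning each position:
  Position 0: "b" => MATCH
  Position 1: "a" => no
  Position 2: "a" => no
  Position 3: "a" => no
  Position 4: "c" => no
  Position 5: "b" => MATCH
  Position 6: "b" => MATCH
  Position 7: "b" => MATCH
  Position 8: "a" => no
  Position 9: "c" => no
Total occurrences: 4

4


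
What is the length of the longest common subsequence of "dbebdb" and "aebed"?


LCS of "dbebdb" and "aebed"
DP table:
           a    e    b    e    d
      0    0    0    0    0    0
  d   0    0    0    0    0    1
  b   0    0    0    1    1    1
  e   0    0    1    1    2    2
  b   0    0    1    2    2    2
  d   0    0    1    2    2    3
  b   0    0    1    2    2    3
LCS length = dp[6][5] = 3

3


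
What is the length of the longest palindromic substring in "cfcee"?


Input: "cfcee"
Checking substrings for palindromes:
  [0:3] "cfc" (len 3) => palindrome
  [3:5] "ee" (len 2) => palindrome
Longest palindromic substring: "cfc" with length 3

3


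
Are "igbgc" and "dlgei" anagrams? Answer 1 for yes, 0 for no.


Strings: "igbgc", "dlgei"
Sorted first:  bcggi
Sorted second: degil
Differ at position 0: 'b' vs 'd' => not anagrams

0


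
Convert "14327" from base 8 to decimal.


Input: "14327" in base 8
Positional expansion:
  Digit '1' (value 1) x 8^4 = 4096
  Digit '4' (value 4) x 8^3 = 2048
  Digit '3' (value 3) x 8^2 = 192
  Digit '2' (value 2) x 8^1 = 16
  Digit '7' (value 7) x 8^0 = 7
Sum = 6359

6359


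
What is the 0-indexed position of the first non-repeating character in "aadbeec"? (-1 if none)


Input: aadbeec
Character frequencies:
  'a': 2
  'b': 1
  'c': 1
  'd': 1
  'e': 2
Scanning left to right for freq == 1:
  Position 0 ('a'): freq=2, skip
  Position 1 ('a'): freq=2, skip
  Position 2 ('d'): unique! => answer = 2

2


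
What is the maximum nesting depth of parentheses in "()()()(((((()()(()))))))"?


Input: "()()()(((((()()(()))))))"
Tracking depth:
  Position 0 '(': depth becomes 1
  Position 1 ')': depth becomes 0
  Position 2 '(': depth becomes 1
  Position 3 ')': depth becomes 0
  Position 4 '(': depth becomes 1
  Position 5 ')': depth becomes 0
  Position 6 '(': depth becomes 1
  Position 7 '(': depth becomes 2
  Position 8 '(': depth becomes 3
  Position 9 '(': depth becomes 4
  Position 10 '(': depth becomes 5
  Position 11 '(': depth becomes 6
  Position 12 ')': depth becomes 5
  Position 13 '(': depth becomes 6
  Position 14 ')': depth becomes 5
  Position 15 '(': depth becomes 6
  Position 16 '(': depth becomes 7
  Position 17 ')': depth becomes 6
  Position 18 ')': depth becomes 5
  Position 19 ')': depth becomes 4
  Position 20 ')': depth becomes 3
  Position 21 ')': depth becomes 2
  Position 22 ')': depth becomes 1
  Position 23 ')': depth becomes 0
Maximum depth reached: 7

7


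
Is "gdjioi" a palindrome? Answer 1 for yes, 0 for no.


Input: gdjioi
Reversed: ioijdg
  Compare pos 0 ('g') with pos 5 ('i'): MISMATCH
  Compare pos 1 ('d') with pos 4 ('o'): MISMATCH
  Compare pos 2 ('j') with pos 3 ('i'): MISMATCH
Result: not a palindrome

0


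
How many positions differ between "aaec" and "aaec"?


Comparing "aaec" and "aaec" position by position:
  Position 0: 'a' vs 'a' => same
  Position 1: 'a' vs 'a' => same
  Position 2: 'e' vs 'e' => same
  Position 3: 'c' vs 'c' => same
Positions that differ: 0

0


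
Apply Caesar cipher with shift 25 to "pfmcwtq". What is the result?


Caesar cipher: shift "pfmcwtq" by 25
  'p' (pos 15) + 25 = pos 14 = 'o'
  'f' (pos 5) + 25 = pos 4 = 'e'
  'm' (pos 12) + 25 = pos 11 = 'l'
  'c' (pos 2) + 25 = pos 1 = 'b'
  'w' (pos 22) + 25 = pos 21 = 'v'
  't' (pos 19) + 25 = pos 18 = 's'
  'q' (pos 16) + 25 = pos 15 = 'p'
Result: oelbvsp

oelbvsp


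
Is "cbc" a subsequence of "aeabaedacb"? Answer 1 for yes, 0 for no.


Check if "cbc" is a subsequence of "aeabaedacb"
Greedy scan:
  Position 0 ('a'): no match needed
  Position 1 ('e'): no match needed
  Position 2 ('a'): no match needed
  Position 3 ('b'): no match needed
  Position 4 ('a'): no match needed
  Position 5 ('e'): no match needed
  Position 6 ('d'): no match needed
  Position 7 ('a'): no match needed
  Position 8 ('c'): matches sub[0] = 'c'
  Position 9 ('b'): matches sub[1] = 'b'
Only matched 2/3 characters => not a subsequence

0


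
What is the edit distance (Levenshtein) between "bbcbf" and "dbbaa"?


Computing edit distance: "bbcbf" -> "dbbaa"
DP table:
           d    b    b    a    a
      0    1    2    3    4    5
  b   1    1    1    2    3    4
  b   2    2    1    1    2    3
  c   3    3    2    2    2    3
  b   4    4    3    2    3    3
  f   5    5    4    3    3    4
Edit distance = dp[5][5] = 4

4


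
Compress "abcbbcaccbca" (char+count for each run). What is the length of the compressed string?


Input: abcbbcaccbca
Runs:
  'a' x 1 => "a1"
  'b' x 1 => "b1"
  'c' x 1 => "c1"
  'b' x 2 => "b2"
  'c' x 1 => "c1"
  'a' x 1 => "a1"
  'c' x 2 => "c2"
  'b' x 1 => "b1"
  'c' x 1 => "c1"
  'a' x 1 => "a1"
Compressed: "a1b1c1b2c1a1c2b1c1a1"
Compressed length: 20

20


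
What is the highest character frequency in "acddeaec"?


Input: acddeaec
Character counts:
  'a': 2
  'c': 2
  'd': 2
  'e': 2
Maximum frequency: 2

2


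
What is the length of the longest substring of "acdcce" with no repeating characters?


Input: "acdcce"
Sliding window (track last position of each char):
  Position 0 ('a'): window [0,0] length 1 -- new best
  Position 1 ('c'): window [0,1] length 2 -- new best
  Position 2 ('d'): window [0,2] length 3 -- new best
  Position 3 ('c'): repeat (last at 1), move window start to 2
  Position 3 ('c'): window [2,3] length 2
  Position 4 ('c'): repeat (last at 3), move window start to 4
  Position 4 ('c'): window [4,4] length 1
  Position 5 ('e'): window [4,5] length 2
Longest substring with no repeats: "acd" with length 3

3


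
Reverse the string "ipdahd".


Input: ipdahd
Reading characters right to left:
  Position 5: 'd'
  Position 4: 'h'
  Position 3: 'a'
  Position 2: 'd'
  Position 1: 'p'
  Position 0: 'i'
Reversed: dhadpi

dhadpi


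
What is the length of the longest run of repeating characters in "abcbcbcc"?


Input: "abcbcbcc"
Scanning for longest run:
  Position 1 ('b'): new char, reset run to 1
  Position 2 ('c'): new char, reset run to 1
  Position 3 ('b'): new char, reset run to 1
  Position 4 ('c'): new char, reset run to 1
  Position 5 ('b'): new char, reset run to 1
  Position 6 ('c'): new char, reset run to 1
  Position 7 ('c'): continues run of 'c', length=2
Longest run: 'c' with length 2

2


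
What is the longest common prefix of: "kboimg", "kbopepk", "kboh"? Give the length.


Words: kboimg, kbopepk, kboh
  Position 0: all 'k' => match
  Position 1: all 'b' => match
  Position 2: all 'o' => match
  Position 3: ('i', 'p', 'h') => mismatch, stop
LCP = "kbo" (length 3)

3


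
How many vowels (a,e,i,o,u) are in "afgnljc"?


Input: afgnljc
Checking each character:
  'a' at position 0: vowel (running total: 1)
  'f' at position 1: consonant
  'g' at position 2: consonant
  'n' at position 3: consonant
  'l' at position 4: consonant
  'j' at position 5: consonant
  'c' at position 6: consonant
Total vowels: 1

1


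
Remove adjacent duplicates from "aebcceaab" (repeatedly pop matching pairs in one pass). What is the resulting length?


Input: aebcceaab
Stack-based adjacent duplicate removal:
  Read 'a': push. Stack: a
  Read 'e': push. Stack: ae
  Read 'b': push. Stack: aeb
  Read 'c': push. Stack: aebc
  Read 'c': matches stack top 'c' => pop. Stack: aeb
  Read 'e': push. Stack: aebe
  Read 'a': push. Stack: aebea
  Read 'a': matches stack top 'a' => pop. Stack: aebe
  Read 'b': push. Stack: aebeb
Final stack: "aebeb" (length 5)

5


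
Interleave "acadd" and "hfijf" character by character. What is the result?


Interleaving "acadd" and "hfijf":
  Position 0: 'a' from first, 'h' from second => "ah"
  Position 1: 'c' from first, 'f' from second => "cf"
  Position 2: 'a' from first, 'i' from second => "ai"
  Position 3: 'd' from first, 'j' from second => "dj"
  Position 4: 'd' from first, 'f' from second => "df"
Result: ahcfaidjdf

ahcfaidjdf


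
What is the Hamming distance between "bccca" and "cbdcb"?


Comparing "bccca" and "cbdcb" position by position:
  Position 0: 'b' vs 'c' => differ
  Position 1: 'c' vs 'b' => differ
  Position 2: 'c' vs 'd' => differ
  Position 3: 'c' vs 'c' => same
  Position 4: 'a' vs 'b' => differ
Total differences (Hamming distance): 4

4


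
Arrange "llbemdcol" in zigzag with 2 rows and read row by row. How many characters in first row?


Zigzag "llbemdcol" into 2 rows:
Placing characters:
  'l' => row 0
  'l' => row 1
  'b' => row 0
  'e' => row 1
  'm' => row 0
  'd' => row 1
  'c' => row 0
  'o' => row 1
  'l' => row 0
Rows:
  Row 0: "lbmcl"
  Row 1: "ledo"
First row length: 5

5


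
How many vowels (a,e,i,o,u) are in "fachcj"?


Input: fachcj
Checking each character:
  'f' at position 0: consonant
  'a' at position 1: vowel (running total: 1)
  'c' at position 2: consonant
  'h' at position 3: consonant
  'c' at position 4: consonant
  'j' at position 5: consonant
Total vowels: 1

1


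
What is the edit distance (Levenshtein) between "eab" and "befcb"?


Computing edit distance: "eab" -> "befcb"
DP table:
           b    e    f    c    b
      0    1    2    3    4    5
  e   1    1    1    2    3    4
  a   2    2    2    2    3    4
  b   3    2    3    3    3    3
Edit distance = dp[3][5] = 3

3


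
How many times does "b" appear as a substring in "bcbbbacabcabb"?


Searching for "b" in "bcbbbacabcabb"
Scanning each position:
  Position 0: "b" => MATCH
  Position 1: "c" => no
  Position 2: "b" => MATCH
  Position 3: "b" => MATCH
  Position 4: "b" => MATCH
  Position 5: "a" => no
  Position 6: "c" => no
  Position 7: "a" => no
  Position 8: "b" => MATCH
  Position 9: "c" => no
  Position 10: "a" => no
  Position 11: "b" => MATCH
  Position 12: "b" => MATCH
Total occurrences: 7

7


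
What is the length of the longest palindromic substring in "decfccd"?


Input: "decfccd"
Checking substrings for palindromes:
  [2:5] "cfc" (len 3) => palindrome
  [4:6] "cc" (len 2) => palindrome
Longest palindromic substring: "cfc" with length 3

3


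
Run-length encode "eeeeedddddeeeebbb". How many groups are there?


Input: eeeeedddddeeeebbb
Scanning for consecutive runs:
  Group 1: 'e' x 5 (positions 0-4)
  Group 2: 'd' x 5 (positions 5-9)
  Group 3: 'e' x 4 (positions 10-13)
  Group 4: 'b' x 3 (positions 14-16)
Total groups: 4

4


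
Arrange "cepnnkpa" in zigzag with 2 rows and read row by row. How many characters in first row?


Zigzag "cepnnkpa" into 2 rows:
Placing characters:
  'c' => row 0
  'e' => row 1
  'p' => row 0
  'n' => row 1
  'n' => row 0
  'k' => row 1
  'p' => row 0
  'a' => row 1
Rows:
  Row 0: "cpnp"
  Row 1: "enka"
First row length: 4

4


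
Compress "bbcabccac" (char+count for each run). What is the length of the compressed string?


Input: bbcabccac
Runs:
  'b' x 2 => "b2"
  'c' x 1 => "c1"
  'a' x 1 => "a1"
  'b' x 1 => "b1"
  'c' x 2 => "c2"
  'a' x 1 => "a1"
  'c' x 1 => "c1"
Compressed: "b2c1a1b1c2a1c1"
Compressed length: 14

14


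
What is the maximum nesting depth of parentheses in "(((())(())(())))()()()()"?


Input: "(((())(())(())))()()()()"
Tracking depth:
  Position 0 '(': depth becomes 1
  Position 1 '(': depth becomes 2
  Position 2 '(': depth becomes 3
  Position 3 '(': depth becomes 4
  Position 4 ')': depth becomes 3
  Position 5 ')': depth becomes 2
  Position 6 '(': depth becomes 3
  Position 7 '(': depth becomes 4
  Position 8 ')': depth becomes 3
  Position 9 ')': depth becomes 2
  Position 10 '(': depth becomes 3
  Position 11 '(': depth becomes 4
  Position 12 ')': depth becomes 3
  Position 13 ')': depth becomes 2
  Position 14 ')': depth becomes 1
  Position 15 ')': depth becomes 0
  Position 16 '(': depth becomes 1
  Position 17 ')': depth becomes 0
  Position 18 '(': depth becomes 1
  Position 19 ')': depth becomes 0
  Position 20 '(': depth becomes 1
  Position 21 ')': depth becomes 0
  Position 22 '(': depth becomes 1
  Position 23 ')': depth becomes 0
Maximum depth reached: 4

4


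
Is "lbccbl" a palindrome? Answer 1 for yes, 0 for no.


Input: lbccbl
Reversed: lbccbl
  Compare pos 0 ('l') with pos 5 ('l'): match
  Compare pos 1 ('b') with pos 4 ('b'): match
  Compare pos 2 ('c') with pos 3 ('c'): match
Result: palindrome

1


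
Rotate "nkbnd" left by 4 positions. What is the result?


Input: "nkbnd", rotate left by 4
First 4 characters: "nkbn"
Remaining characters: "d"
Concatenate remaining + first: "d" + "nkbn" = "dnkbn"

dnkbn


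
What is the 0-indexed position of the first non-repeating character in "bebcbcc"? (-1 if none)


Input: bebcbcc
Character frequencies:
  'b': 3
  'c': 3
  'e': 1
Scanning left to right for freq == 1:
  Position 0 ('b'): freq=3, skip
  Position 1 ('e'): unique! => answer = 1

1


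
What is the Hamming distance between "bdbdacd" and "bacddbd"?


Comparing "bdbdacd" and "bacddbd" position by position:
  Position 0: 'b' vs 'b' => same
  Position 1: 'd' vs 'a' => differ
  Position 2: 'b' vs 'c' => differ
  Position 3: 'd' vs 'd' => same
  Position 4: 'a' vs 'd' => differ
  Position 5: 'c' vs 'b' => differ
  Position 6: 'd' vs 'd' => same
Total differences (Hamming distance): 4

4


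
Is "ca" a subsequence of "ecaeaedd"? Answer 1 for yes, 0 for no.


Check if "ca" is a subsequence of "ecaeaedd"
Greedy scan:
  Position 0 ('e'): no match needed
  Position 1 ('c'): matches sub[0] = 'c'
  Position 2 ('a'): matches sub[1] = 'a'
  Position 3 ('e'): no match needed
  Position 4 ('a'): no match needed
  Position 5 ('e'): no match needed
  Position 6 ('d'): no match needed
  Position 7 ('d'): no match needed
All 2 characters matched => is a subsequence

1


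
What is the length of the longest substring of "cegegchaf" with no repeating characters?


Input: "cegegchaf"
Sliding window (track last position of each char):
  Position 0 ('c'): window [0,0] length 1 -- new best
  Position 1 ('e'): window [0,1] length 2 -- new best
  Position 2 ('g'): window [0,2] length 3 -- new best
  Position 3 ('e'): repeat (last at 1), move window start to 2
  Position 3 ('e'): window [2,3] length 2
  Position 4 ('g'): repeat (last at 2), move window start to 3
  Position 4 ('g'): window [3,4] length 2
  Position 5 ('c'): window [3,5] length 3
  Position 6 ('h'): window [3,6] length 4 -- new best
  Position 7 ('a'): window [3,7] length 5 -- new best
  Position 8 ('f'): window [3,8] length 6 -- new best
Longest substring with no repeats: "egchaf" with length 6

6


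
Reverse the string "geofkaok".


Input: geofkaok
Reading characters right to left:
  Position 7: 'k'
  Position 6: 'o'
  Position 5: 'a'
  Position 4: 'k'
  Position 3: 'f'
  Position 2: 'o'
  Position 1: 'e'
  Position 0: 'g'
Reversed: koakfoeg

koakfoeg


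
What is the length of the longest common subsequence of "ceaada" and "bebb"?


LCS of "ceaada" and "bebb"
DP table:
           b    e    b    b
      0    0    0    0    0
  c   0    0    0    0    0
  e   0    0    1    1    1
  a   0    0    1    1    1
  a   0    0    1    1    1
  d   0    0    1    1    1
  a   0    0    1    1    1
LCS length = dp[6][4] = 1

1


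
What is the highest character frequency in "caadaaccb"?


Input: caadaaccb
Character counts:
  'a': 4
  'b': 1
  'c': 3
  'd': 1
Maximum frequency: 4

4


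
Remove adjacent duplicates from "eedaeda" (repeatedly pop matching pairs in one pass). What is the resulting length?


Input: eedaeda
Stack-based adjacent duplicate removal:
  Read 'e': push. Stack: e
  Read 'e': matches stack top 'e' => pop. Stack: (empty)
  Read 'd': push. Stack: d
  Read 'a': push. Stack: da
  Read 'e': push. Stack: dae
  Read 'd': push. Stack: daed
  Read 'a': push. Stack: daeda
Final stack: "daeda" (length 5)

5


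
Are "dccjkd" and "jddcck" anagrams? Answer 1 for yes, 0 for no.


Strings: "dccjkd", "jddcck"
Sorted first:  ccddjk
Sorted second: ccddjk
Sorted forms match => anagrams

1


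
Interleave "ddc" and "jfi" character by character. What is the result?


Interleaving "ddc" and "jfi":
  Position 0: 'd' from first, 'j' from second => "dj"
  Position 1: 'd' from first, 'f' from second => "df"
  Position 2: 'c' from first, 'i' from second => "ci"
Result: djdfci

djdfci


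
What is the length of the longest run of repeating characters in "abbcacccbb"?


Input: "abbcacccbb"
Scanning for longest run:
  Position 1 ('b'): new char, reset run to 1
  Position 2 ('b'): continues run of 'b', length=2
  Position 3 ('c'): new char, reset run to 1
  Position 4 ('a'): new char, reset run to 1
  Position 5 ('c'): new char, reset run to 1
  Position 6 ('c'): continues run of 'c', length=2
  Position 7 ('c'): continues run of 'c', length=3
  Position 8 ('b'): new char, reset run to 1
  Position 9 ('b'): continues run of 'b', length=2
Longest run: 'c' with length 3

3


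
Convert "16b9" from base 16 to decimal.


Input: "16b9" in base 16
Positional expansion:
  Digit '1' (value 1) x 16^3 = 4096
  Digit '6' (value 6) x 16^2 = 1536
  Digit 'b' (value 11) x 16^1 = 176
  Digit '9' (value 9) x 16^0 = 9
Sum = 5817

5817


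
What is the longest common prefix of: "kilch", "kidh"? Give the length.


Words: kilch, kidh
  Position 0: all 'k' => match
  Position 1: all 'i' => match
  Position 2: ('l', 'd') => mismatch, stop
LCP = "ki" (length 2)

2


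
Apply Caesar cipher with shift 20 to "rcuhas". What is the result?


Caesar cipher: shift "rcuhas" by 20
  'r' (pos 17) + 20 = pos 11 = 'l'
  'c' (pos 2) + 20 = pos 22 = 'w'
  'u' (pos 20) + 20 = pos 14 = 'o'
  'h' (pos 7) + 20 = pos 1 = 'b'
  'a' (pos 0) + 20 = pos 20 = 'u'
  's' (pos 18) + 20 = pos 12 = 'm'
Result: lwobum

lwobum


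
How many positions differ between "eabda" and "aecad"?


Comparing "eabda" and "aecad" position by position:
  Position 0: 'e' vs 'a' => DIFFER
  Position 1: 'a' vs 'e' => DIFFER
  Position 2: 'b' vs 'c' => DIFFER
  Position 3: 'd' vs 'a' => DIFFER
  Position 4: 'a' vs 'd' => DIFFER
Positions that differ: 5

5


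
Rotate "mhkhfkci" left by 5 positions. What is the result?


Input: "mhkhfkci", rotate left by 5
First 5 characters: "mhkhf"
Remaining characters: "kci"
Concatenate remaining + first: "kci" + "mhkhf" = "kcimhkhf"

kcimhkhf


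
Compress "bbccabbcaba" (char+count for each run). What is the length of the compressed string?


Input: bbccabbcaba
Runs:
  'b' x 2 => "b2"
  'c' x 2 => "c2"
  'a' x 1 => "a1"
  'b' x 2 => "b2"
  'c' x 1 => "c1"
  'a' x 1 => "a1"
  'b' x 1 => "b1"
  'a' x 1 => "a1"
Compressed: "b2c2a1b2c1a1b1a1"
Compressed length: 16

16


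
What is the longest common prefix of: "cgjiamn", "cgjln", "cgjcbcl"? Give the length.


Words: cgjiamn, cgjln, cgjcbcl
  Position 0: all 'c' => match
  Position 1: all 'g' => match
  Position 2: all 'j' => match
  Position 3: ('i', 'l', 'c') => mismatch, stop
LCP = "cgj" (length 3)

3


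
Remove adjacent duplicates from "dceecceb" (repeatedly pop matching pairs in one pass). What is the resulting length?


Input: dceecceb
Stack-based adjacent duplicate removal:
  Read 'd': push. Stack: d
  Read 'c': push. Stack: dc
  Read 'e': push. Stack: dce
  Read 'e': matches stack top 'e' => pop. Stack: dc
  Read 'c': matches stack top 'c' => pop. Stack: d
  Read 'c': push. Stack: dc
  Read 'e': push. Stack: dce
  Read 'b': push. Stack: dceb
Final stack: "dceb" (length 4)

4


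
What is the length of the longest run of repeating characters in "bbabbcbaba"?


Input: "bbabbcbaba"
Scanning for longest run:
  Position 1 ('b'): continues run of 'b', length=2
  Position 2 ('a'): new char, reset run to 1
  Position 3 ('b'): new char, reset run to 1
  Position 4 ('b'): continues run of 'b', length=2
  Position 5 ('c'): new char, reset run to 1
  Position 6 ('b'): new char, reset run to 1
  Position 7 ('a'): new char, reset run to 1
  Position 8 ('b'): new char, reset run to 1
  Position 9 ('a'): new char, reset run to 1
Longest run: 'b' with length 2

2


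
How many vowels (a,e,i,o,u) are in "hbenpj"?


Input: hbenpj
Checking each character:
  'h' at position 0: consonant
  'b' at position 1: consonant
  'e' at position 2: vowel (running total: 1)
  'n' at position 3: consonant
  'p' at position 4: consonant
  'j' at position 5: consonant
Total vowels: 1

1


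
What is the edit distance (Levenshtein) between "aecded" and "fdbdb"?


Computing edit distance: "aecded" -> "fdbdb"
DP table:
           f    d    b    d    b
      0    1    2    3    4    5
  a   1    1    2    3    4    5
  e   2    2    2    3    4    5
  c   3    3    3    3    4    5
  d   4    4    3    4    3    4
  e   5    5    4    4    4    4
  d   6    6    5    5    4    5
Edit distance = dp[6][5] = 5

5


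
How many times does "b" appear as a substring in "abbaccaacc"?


Searching for "b" in "abbaccaacc"
Scanning each position:
  Position 0: "a" => no
  Position 1: "b" => MATCH
  Position 2: "b" => MATCH
  Position 3: "a" => no
  Position 4: "c" => no
  Position 5: "c" => no
  Position 6: "a" => no
  Position 7: "a" => no
  Position 8: "c" => no
  Position 9: "c" => no
Total occurrences: 2

2


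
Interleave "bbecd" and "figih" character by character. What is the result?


Interleaving "bbecd" and "figih":
  Position 0: 'b' from first, 'f' from second => "bf"
  Position 1: 'b' from first, 'i' from second => "bi"
  Position 2: 'e' from first, 'g' from second => "eg"
  Position 3: 'c' from first, 'i' from second => "ci"
  Position 4: 'd' from first, 'h' from second => "dh"
Result: bfbiegcidh

bfbiegcidh


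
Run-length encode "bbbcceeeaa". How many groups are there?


Input: bbbcceeeaa
Scanning for consecutive runs:
  Group 1: 'b' x 3 (positions 0-2)
  Group 2: 'c' x 2 (positions 3-4)
  Group 3: 'e' x 3 (positions 5-7)
  Group 4: 'a' x 2 (positions 8-9)
Total groups: 4

4


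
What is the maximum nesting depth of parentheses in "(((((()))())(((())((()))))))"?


Input: "(((((()))())(((())((()))))))"
Tracking depth:
  Position 0 '(': depth becomes 1
  Position 1 '(': depth becomes 2
  Position 2 '(': depth becomes 3
  Position 3 '(': depth becomes 4
  Position 4 '(': depth becomes 5
  Position 5 '(': depth becomes 6
  Position 6 ')': depth becomes 5
  Position 7 ')': depth becomes 4
  Position 8 ')': depth becomes 3
  Position 9 '(': depth becomes 4
  Position 10 ')': depth becomes 3
  Position 11 ')': depth becomes 2
  Position 12 '(': depth becomes 3
  Position 13 '(': depth becomes 4
  Position 14 '(': depth becomes 5
  Position 15 '(': depth becomes 6
  Position 16 ')': depth becomes 5
  Position 17 ')': depth becomes 4
  Position 18 '(': depth becomes 5
  Position 19 '(': depth becomes 6
  Position 20 '(': depth becomes 7
  Position 21 ')': depth becomes 6
  Position 22 ')': depth becomes 5
  Position 23 ')': depth becomes 4
  Position 24 ')': depth becomes 3
  Position 25 ')': depth becomes 2
  Position 26 ')': depth becomes 1
  Position 27 ')': depth becomes 0
Maximum depth reached: 7

7


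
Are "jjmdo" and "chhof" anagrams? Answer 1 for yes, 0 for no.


Strings: "jjmdo", "chhof"
Sorted first:  djjmo
Sorted second: cfhho
Differ at position 0: 'd' vs 'c' => not anagrams

0


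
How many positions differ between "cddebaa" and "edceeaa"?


Comparing "cddebaa" and "edceeaa" position by position:
  Position 0: 'c' vs 'e' => DIFFER
  Position 1: 'd' vs 'd' => same
  Position 2: 'd' vs 'c' => DIFFER
  Position 3: 'e' vs 'e' => same
  Position 4: 'b' vs 'e' => DIFFER
  Position 5: 'a' vs 'a' => same
  Position 6: 'a' vs 'a' => same
Positions that differ: 3

3


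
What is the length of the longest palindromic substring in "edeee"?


Input: "edeee"
Checking substrings for palindromes:
  [0:3] "ede" (len 3) => palindrome
  [2:5] "eee" (len 3) => palindrome
  [2:4] "ee" (len 2) => palindrome
  [3:5] "ee" (len 2) => palindrome
Longest palindromic substring: "ede" with length 3

3


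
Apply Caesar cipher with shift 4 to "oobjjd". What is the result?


Caesar cipher: shift "oobjjd" by 4
  'o' (pos 14) + 4 = pos 18 = 's'
  'o' (pos 14) + 4 = pos 18 = 's'
  'b' (pos 1) + 4 = pos 5 = 'f'
  'j' (pos 9) + 4 = pos 13 = 'n'
  'j' (pos 9) + 4 = pos 13 = 'n'
  'd' (pos 3) + 4 = pos 7 = 'h'
Result: ssfnnh

ssfnnh


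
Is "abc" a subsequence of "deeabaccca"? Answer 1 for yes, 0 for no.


Check if "abc" is a subsequence of "deeabaccca"
Greedy scan:
  Position 0 ('d'): no match needed
  Position 1 ('e'): no match needed
  Position 2 ('e'): no match needed
  Position 3 ('a'): matches sub[0] = 'a'
  Position 4 ('b'): matches sub[1] = 'b'
  Position 5 ('a'): no match needed
  Position 6 ('c'): matches sub[2] = 'c'
  Position 7 ('c'): no match needed
  Position 8 ('c'): no match needed
  Position 9 ('a'): no match needed
All 3 characters matched => is a subsequence

1


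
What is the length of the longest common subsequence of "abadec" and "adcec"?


LCS of "abadec" and "adcec"
DP table:
           a    d    c    e    c
      0    0    0    0    0    0
  a   0    1    1    1    1    1
  b   0    1    1    1    1    1
  a   0    1    1    1    1    1
  d   0    1    2    2    2    2
  e   0    1    2    2    3    3
  c   0    1    2    3    3    4
LCS length = dp[6][5] = 4

4


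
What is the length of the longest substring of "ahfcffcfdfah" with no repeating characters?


Input: "ahfcffcfdfah"
Sliding window (track last position of each char):
  Position 0 ('a'): window [0,0] length 1 -- new best
  Position 1 ('h'): window [0,1] length 2 -- new best
  Position 2 ('f'): window [0,2] length 3 -- new best
  Position 3 ('c'): window [0,3] length 4 -- new best
  Position 4 ('f'): repeat (last at 2), move window start to 3
  Position 4 ('f'): window [3,4] length 2
  Position 5 ('f'): repeat (last at 4), move window start to 5
  Position 5 ('f'): window [5,5] length 1
  Position 6 ('c'): window [5,6] length 2
  Position 7 ('f'): repeat (last at 5), move window start to 6
  Position 7 ('f'): window [6,7] length 2
  Position 8 ('d'): window [6,8] length 3
  Position 9 ('f'): repeat (last at 7), move window start to 8
  Position 9 ('f'): window [8,9] length 2
  Position 10 ('a'): window [8,10] length 3
  Position 11 ('h'): window [8,11] length 4
Longest substring with no repeats: "ahfc" with length 4

4


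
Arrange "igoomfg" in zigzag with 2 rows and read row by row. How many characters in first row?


Zigzag "igoomfg" into 2 rows:
Placing characters:
  'i' => row 0
  'g' => row 1
  'o' => row 0
  'o' => row 1
  'm' => row 0
  'f' => row 1
  'g' => row 0
Rows:
  Row 0: "iomg"
  Row 1: "gof"
First row length: 4

4


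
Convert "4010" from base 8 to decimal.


Input: "4010" in base 8
Positional expansion:
  Digit '4' (value 4) x 8^3 = 2048
  Digit '0' (value 0) x 8^2 = 0
  Digit '1' (value 1) x 8^1 = 8
  Digit '0' (value 0) x 8^0 = 0
Sum = 2056

2056


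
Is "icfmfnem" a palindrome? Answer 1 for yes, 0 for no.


Input: icfmfnem
Reversed: menfmfci
  Compare pos 0 ('i') with pos 7 ('m'): MISMATCH
  Compare pos 1 ('c') with pos 6 ('e'): MISMATCH
  Compare pos 2 ('f') with pos 5 ('n'): MISMATCH
  Compare pos 3 ('m') with pos 4 ('f'): MISMATCH
Result: not a palindrome

0


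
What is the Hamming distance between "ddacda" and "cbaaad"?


Comparing "ddacda" and "cbaaad" position by position:
  Position 0: 'd' vs 'c' => differ
  Position 1: 'd' vs 'b' => differ
  Position 2: 'a' vs 'a' => same
  Position 3: 'c' vs 'a' => differ
  Position 4: 'd' vs 'a' => differ
  Position 5: 'a' vs 'd' => differ
Total differences (Hamming distance): 5

5


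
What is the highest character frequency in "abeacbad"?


Input: abeacbad
Character counts:
  'a': 3
  'b': 2
  'c': 1
  'd': 1
  'e': 1
Maximum frequency: 3

3


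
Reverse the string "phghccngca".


Input: phghccngca
Reading characters right to left:
  Position 9: 'a'
  Position 8: 'c'
  Position 7: 'g'
  Position 6: 'n'
  Position 5: 'c'
  Position 4: 'c'
  Position 3: 'h'
  Position 2: 'g'
  Position 1: 'h'
  Position 0: 'p'
Reversed: acgncchghp

acgncchghp


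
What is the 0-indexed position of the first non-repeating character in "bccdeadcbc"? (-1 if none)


Input: bccdeadcbc
Character frequencies:
  'a': 1
  'b': 2
  'c': 4
  'd': 2
  'e': 1
Scanning left to right for freq == 1:
  Position 0 ('b'): freq=2, skip
  Position 1 ('c'): freq=4, skip
  Position 2 ('c'): freq=4, skip
  Position 3 ('d'): freq=2, skip
  Position 4 ('e'): unique! => answer = 4

4


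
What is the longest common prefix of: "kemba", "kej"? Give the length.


Words: kemba, kej
  Position 0: all 'k' => match
  Position 1: all 'e' => match
  Position 2: ('m', 'j') => mismatch, stop
LCP = "ke" (length 2)

2


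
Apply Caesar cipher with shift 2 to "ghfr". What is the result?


Caesar cipher: shift "ghfr" by 2
  'g' (pos 6) + 2 = pos 8 = 'i'
  'h' (pos 7) + 2 = pos 9 = 'j'
  'f' (pos 5) + 2 = pos 7 = 'h'
  'r' (pos 17) + 2 = pos 19 = 't'
Result: ijht

ijht


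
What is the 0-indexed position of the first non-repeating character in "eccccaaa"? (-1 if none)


Input: eccccaaa
Character frequencies:
  'a': 3
  'c': 4
  'e': 1
Scanning left to right for freq == 1:
  Position 0 ('e'): unique! => answer = 0

0


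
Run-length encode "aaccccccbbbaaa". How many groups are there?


Input: aaccccccbbbaaa
Scanning for consecutive runs:
  Group 1: 'a' x 2 (positions 0-1)
  Group 2: 'c' x 6 (positions 2-7)
  Group 3: 'b' x 3 (positions 8-10)
  Group 4: 'a' x 3 (positions 11-13)
Total groups: 4

4
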